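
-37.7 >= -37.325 False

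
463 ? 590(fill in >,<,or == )<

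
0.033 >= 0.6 False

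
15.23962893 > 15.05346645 True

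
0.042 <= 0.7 True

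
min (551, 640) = 551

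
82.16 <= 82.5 True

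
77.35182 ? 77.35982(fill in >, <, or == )<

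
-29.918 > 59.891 False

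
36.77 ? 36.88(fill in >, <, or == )<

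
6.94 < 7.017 True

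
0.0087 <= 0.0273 True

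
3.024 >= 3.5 False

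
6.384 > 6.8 False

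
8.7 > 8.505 True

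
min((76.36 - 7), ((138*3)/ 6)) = 69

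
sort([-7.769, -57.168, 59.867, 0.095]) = [-57.168, -7.769, 0.095, 59.867]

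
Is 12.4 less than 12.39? No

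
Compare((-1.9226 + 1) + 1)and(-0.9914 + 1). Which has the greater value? ((-1.9226 + 1) + 1)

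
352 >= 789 False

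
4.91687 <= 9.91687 True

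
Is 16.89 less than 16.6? No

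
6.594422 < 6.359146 False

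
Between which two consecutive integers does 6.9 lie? 6 and 7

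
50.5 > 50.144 True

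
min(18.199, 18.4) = 18.199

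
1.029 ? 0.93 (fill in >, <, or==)>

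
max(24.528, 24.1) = 24.528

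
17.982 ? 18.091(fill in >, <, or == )<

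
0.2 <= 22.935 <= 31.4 True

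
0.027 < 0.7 True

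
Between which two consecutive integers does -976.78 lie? -977 and -976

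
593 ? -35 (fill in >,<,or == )>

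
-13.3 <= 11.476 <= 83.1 True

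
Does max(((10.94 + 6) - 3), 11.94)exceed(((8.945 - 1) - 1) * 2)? Yes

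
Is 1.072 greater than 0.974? Yes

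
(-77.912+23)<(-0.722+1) True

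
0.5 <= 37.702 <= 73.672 True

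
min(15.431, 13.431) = 13.431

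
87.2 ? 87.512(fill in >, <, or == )<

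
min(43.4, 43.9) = 43.4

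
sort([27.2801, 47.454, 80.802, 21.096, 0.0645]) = [0.0645, 21.096, 27.2801, 47.454, 80.802]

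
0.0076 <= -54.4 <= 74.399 False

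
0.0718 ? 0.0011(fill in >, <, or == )>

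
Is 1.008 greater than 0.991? Yes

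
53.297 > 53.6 False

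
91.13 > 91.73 False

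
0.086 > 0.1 False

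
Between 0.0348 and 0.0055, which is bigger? 0.0348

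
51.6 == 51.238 False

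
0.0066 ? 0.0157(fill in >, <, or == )<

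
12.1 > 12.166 False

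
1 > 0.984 True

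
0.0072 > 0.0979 False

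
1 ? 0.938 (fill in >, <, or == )>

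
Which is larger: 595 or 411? 595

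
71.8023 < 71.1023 False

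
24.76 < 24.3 False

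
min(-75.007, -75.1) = -75.1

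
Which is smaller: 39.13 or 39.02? 39.02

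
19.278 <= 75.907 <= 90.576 True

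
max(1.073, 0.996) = 1.073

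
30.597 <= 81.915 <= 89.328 True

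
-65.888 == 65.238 False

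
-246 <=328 True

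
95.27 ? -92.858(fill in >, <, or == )>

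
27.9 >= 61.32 False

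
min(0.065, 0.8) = 0.065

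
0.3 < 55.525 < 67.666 True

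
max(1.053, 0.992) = 1.053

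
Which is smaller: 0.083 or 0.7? 0.083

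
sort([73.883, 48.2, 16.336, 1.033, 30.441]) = [1.033, 16.336, 30.441, 48.2, 73.883]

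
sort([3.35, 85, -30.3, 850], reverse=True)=[850, 85, 3.35, -30.3]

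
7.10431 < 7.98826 True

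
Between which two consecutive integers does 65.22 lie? 65 and 66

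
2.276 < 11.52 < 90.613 True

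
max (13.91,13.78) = 13.91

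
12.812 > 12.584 True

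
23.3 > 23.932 False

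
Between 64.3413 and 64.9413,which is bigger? 64.9413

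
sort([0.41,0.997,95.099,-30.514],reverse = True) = [95.099,0.997,0.41,-30.514]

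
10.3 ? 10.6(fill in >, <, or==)<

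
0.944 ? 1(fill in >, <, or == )<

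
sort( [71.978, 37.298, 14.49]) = [14.49, 37.298, 71.978]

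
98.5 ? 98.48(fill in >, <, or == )>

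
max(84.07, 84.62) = 84.62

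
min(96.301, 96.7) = 96.301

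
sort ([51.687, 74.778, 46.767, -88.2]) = [-88.2, 46.767, 51.687, 74.778]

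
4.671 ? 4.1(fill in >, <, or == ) >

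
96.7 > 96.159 True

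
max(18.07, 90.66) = 90.66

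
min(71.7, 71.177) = 71.177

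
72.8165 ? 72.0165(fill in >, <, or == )>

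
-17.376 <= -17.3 True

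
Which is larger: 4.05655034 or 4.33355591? 4.33355591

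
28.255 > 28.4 False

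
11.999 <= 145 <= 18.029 False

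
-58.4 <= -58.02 True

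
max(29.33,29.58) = 29.58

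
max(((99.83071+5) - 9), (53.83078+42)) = 95.83078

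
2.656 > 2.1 True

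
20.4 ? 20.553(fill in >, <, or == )<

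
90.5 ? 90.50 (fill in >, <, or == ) ==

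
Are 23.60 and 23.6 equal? Yes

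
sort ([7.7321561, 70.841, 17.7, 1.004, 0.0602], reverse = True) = [70.841, 17.7, 7.7321561, 1.004, 0.0602]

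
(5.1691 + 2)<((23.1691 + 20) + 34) True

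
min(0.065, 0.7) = 0.065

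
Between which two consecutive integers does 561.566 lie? 561 and 562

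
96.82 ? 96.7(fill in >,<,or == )>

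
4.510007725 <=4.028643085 False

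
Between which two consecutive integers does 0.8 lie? 0 and 1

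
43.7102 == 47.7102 False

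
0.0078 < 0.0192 True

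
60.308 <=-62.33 False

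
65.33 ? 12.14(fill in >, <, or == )>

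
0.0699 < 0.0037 False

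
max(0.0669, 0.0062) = 0.0669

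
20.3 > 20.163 True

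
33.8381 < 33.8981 True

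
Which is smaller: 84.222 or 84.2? 84.2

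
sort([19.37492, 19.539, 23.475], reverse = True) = [23.475, 19.539, 19.37492]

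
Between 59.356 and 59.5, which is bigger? 59.5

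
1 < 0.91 False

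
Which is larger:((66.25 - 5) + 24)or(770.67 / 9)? (770.67 / 9)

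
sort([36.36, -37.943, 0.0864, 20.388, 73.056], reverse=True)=[73.056, 36.36, 20.388, 0.0864, -37.943]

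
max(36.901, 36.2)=36.901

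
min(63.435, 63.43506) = 63.435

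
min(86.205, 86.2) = 86.2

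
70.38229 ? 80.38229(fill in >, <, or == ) <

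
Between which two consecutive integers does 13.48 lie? 13 and 14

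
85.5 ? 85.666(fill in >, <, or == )<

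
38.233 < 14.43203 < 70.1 False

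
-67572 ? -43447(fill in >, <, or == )<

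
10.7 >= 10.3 True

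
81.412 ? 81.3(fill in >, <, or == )>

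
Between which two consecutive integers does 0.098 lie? 0 and 1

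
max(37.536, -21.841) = 37.536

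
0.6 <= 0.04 False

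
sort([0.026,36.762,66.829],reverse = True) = [66.829,36.762,0.026]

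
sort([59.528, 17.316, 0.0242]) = [0.0242, 17.316, 59.528]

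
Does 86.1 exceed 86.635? No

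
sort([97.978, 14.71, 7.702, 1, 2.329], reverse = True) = [97.978, 14.71, 7.702, 2.329, 1]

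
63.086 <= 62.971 False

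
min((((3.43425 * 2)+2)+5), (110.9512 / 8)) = 13.8685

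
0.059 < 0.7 True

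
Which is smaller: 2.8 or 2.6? 2.6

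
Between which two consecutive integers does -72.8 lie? -73 and -72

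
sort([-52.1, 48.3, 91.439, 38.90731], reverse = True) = [91.439, 48.3, 38.90731, -52.1]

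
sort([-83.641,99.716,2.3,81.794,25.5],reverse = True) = [99.716,81.794,25.5,2.3,-83.641]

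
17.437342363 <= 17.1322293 False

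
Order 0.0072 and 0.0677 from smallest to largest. 0.0072, 0.0677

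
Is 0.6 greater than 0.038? Yes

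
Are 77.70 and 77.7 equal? Yes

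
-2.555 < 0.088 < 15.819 True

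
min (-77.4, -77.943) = -77.943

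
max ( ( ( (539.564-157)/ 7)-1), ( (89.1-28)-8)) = 53.652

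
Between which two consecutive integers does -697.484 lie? -698 and -697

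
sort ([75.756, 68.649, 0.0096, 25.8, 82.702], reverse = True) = [82.702, 75.756, 68.649, 25.8, 0.0096]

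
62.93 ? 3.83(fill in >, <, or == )>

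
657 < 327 False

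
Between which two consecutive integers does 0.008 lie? 0 and 1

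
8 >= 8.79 False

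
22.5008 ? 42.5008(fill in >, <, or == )<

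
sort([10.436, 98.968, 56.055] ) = [10.436, 56.055, 98.968]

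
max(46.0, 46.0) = 46.0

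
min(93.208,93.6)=93.208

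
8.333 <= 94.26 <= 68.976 False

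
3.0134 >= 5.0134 False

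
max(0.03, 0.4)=0.4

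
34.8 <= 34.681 False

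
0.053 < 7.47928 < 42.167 True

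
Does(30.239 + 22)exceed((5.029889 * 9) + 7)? No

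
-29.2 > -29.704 True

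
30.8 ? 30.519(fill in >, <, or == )>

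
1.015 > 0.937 True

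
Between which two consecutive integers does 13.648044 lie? 13 and 14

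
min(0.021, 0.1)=0.021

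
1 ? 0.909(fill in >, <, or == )>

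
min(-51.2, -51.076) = -51.2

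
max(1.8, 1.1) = 1.8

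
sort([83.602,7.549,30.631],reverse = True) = [83.602,30.631,7.549]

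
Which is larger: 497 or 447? 497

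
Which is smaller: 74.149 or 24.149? 24.149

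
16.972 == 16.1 False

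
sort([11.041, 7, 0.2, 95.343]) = [0.2, 7, 11.041, 95.343]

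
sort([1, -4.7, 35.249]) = [-4.7, 1, 35.249]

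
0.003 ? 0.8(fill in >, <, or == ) <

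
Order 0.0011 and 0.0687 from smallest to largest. 0.0011, 0.0687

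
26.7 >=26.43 True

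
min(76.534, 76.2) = 76.2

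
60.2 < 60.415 True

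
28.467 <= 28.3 False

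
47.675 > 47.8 False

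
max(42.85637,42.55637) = 42.85637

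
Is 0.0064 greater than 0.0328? No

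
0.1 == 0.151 False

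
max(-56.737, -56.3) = -56.3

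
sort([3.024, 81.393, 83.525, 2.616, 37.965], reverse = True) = [83.525, 81.393, 37.965, 3.024, 2.616]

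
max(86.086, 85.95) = 86.086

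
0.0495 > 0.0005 True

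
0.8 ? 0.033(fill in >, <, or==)>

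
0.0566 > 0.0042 True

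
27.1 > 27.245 False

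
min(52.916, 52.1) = 52.1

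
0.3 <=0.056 False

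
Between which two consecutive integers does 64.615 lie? 64 and 65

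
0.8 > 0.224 True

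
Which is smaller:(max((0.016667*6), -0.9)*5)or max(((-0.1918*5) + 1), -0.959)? max(((-0.1918*5) + 1), -0.959)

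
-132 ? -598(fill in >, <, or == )>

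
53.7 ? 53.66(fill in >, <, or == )>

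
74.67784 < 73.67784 False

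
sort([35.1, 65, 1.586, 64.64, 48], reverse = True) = [65, 64.64, 48, 35.1, 1.586]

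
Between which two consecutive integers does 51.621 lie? 51 and 52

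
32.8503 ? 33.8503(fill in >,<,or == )<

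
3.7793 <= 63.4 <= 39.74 False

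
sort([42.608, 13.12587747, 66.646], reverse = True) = [66.646, 42.608, 13.12587747]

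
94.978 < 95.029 True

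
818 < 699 False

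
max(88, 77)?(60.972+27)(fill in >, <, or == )>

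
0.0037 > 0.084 False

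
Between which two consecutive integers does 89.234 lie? 89 and 90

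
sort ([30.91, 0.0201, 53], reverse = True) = [53, 30.91, 0.0201]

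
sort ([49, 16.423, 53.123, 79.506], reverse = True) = [79.506, 53.123, 49, 16.423]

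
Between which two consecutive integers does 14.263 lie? 14 and 15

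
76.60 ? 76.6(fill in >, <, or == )==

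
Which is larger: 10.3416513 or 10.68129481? 10.68129481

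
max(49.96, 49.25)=49.96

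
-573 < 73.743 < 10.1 False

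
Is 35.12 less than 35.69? Yes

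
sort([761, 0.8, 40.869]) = [0.8, 40.869, 761]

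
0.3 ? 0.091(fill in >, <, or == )>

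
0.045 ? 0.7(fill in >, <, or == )<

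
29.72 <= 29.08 False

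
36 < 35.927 False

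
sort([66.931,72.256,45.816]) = [45.816,66.931,72.256]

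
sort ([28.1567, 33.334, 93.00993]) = [28.1567, 33.334, 93.00993]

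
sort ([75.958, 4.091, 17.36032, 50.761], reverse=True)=[75.958, 50.761, 17.36032, 4.091]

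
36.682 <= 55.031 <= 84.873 True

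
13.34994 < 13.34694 False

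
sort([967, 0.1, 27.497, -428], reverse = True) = [967, 27.497, 0.1, -428]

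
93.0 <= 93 True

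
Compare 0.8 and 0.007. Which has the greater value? 0.8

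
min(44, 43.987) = 43.987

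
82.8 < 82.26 False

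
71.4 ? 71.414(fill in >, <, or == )<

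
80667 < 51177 False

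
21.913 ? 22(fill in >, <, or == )<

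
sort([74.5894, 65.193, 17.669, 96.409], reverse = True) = [96.409, 74.5894, 65.193, 17.669]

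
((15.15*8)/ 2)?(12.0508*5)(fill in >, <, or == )>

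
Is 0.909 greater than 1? No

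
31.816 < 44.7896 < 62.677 True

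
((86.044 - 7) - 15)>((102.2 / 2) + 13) False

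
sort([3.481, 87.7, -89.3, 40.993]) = [-89.3, 3.481, 40.993, 87.7]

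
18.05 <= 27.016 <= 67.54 True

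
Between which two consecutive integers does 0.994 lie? 0 and 1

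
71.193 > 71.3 False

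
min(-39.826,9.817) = -39.826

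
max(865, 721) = 865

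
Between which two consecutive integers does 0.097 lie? 0 and 1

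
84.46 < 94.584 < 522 True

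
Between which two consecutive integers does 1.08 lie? 1 and 2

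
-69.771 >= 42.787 False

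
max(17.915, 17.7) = 17.915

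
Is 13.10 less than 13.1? No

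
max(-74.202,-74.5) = -74.202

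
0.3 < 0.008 False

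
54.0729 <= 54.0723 False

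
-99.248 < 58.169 True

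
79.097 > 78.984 True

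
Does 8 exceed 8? No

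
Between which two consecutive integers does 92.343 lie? 92 and 93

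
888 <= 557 False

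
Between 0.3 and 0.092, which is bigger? 0.3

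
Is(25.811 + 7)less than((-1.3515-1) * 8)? No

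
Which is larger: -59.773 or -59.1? -59.1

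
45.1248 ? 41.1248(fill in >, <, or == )>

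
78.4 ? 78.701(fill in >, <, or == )<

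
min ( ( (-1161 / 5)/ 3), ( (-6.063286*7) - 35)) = -77.443002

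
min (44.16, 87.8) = 44.16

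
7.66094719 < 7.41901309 False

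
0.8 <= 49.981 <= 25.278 False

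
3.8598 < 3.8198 False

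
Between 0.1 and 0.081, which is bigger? 0.1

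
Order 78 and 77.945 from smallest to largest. 77.945, 78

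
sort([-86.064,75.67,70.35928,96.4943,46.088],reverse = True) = [96.4943,75.67,70.35928,46.088,-86.064]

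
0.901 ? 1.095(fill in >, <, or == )<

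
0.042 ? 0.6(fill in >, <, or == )<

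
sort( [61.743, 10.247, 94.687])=[10.247, 61.743, 94.687]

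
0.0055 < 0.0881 True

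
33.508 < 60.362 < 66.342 True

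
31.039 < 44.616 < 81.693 True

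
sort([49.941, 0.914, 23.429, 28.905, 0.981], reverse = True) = [49.941, 28.905, 23.429, 0.981, 0.914]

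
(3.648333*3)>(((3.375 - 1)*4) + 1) True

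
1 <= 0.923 False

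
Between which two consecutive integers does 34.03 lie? 34 and 35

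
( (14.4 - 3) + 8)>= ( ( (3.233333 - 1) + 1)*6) True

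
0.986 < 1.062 True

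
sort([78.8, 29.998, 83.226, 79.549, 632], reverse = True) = [632, 83.226, 79.549, 78.8, 29.998]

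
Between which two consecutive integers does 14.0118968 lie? 14 and 15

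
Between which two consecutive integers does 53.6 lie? 53 and 54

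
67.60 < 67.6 False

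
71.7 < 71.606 False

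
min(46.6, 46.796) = 46.6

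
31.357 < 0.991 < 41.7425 False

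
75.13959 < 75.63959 True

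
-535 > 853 False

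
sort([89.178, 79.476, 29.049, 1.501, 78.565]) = [1.501, 29.049, 78.565, 79.476, 89.178]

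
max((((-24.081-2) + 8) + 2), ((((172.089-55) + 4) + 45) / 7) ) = 23.727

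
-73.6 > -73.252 False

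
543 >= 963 False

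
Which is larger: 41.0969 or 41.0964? 41.0969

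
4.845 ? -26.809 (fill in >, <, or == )>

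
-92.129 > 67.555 False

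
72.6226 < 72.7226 True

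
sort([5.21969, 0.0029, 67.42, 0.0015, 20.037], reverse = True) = [67.42, 20.037, 5.21969, 0.0029, 0.0015]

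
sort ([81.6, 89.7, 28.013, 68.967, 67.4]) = [28.013, 67.4, 68.967, 81.6, 89.7]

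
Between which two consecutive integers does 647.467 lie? 647 and 648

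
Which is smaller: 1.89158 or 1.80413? 1.80413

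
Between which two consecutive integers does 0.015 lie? 0 and 1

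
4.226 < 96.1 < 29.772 False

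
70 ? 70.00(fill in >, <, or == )==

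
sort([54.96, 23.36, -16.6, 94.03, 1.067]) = [-16.6, 1.067, 23.36, 54.96, 94.03]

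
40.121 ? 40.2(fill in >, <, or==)<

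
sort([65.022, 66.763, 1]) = [1, 65.022, 66.763]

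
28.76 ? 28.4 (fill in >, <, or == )>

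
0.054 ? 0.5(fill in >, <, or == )<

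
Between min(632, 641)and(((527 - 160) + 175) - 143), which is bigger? min(632, 641)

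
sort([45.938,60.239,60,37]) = [37,45.938,60,60.239]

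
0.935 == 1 False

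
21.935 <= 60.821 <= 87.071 True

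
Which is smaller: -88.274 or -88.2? -88.274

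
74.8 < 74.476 False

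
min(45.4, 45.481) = 45.4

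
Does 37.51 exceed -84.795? Yes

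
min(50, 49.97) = 49.97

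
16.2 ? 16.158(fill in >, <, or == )>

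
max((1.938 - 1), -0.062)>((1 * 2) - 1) False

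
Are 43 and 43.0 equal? Yes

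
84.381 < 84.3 False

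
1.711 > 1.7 True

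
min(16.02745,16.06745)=16.02745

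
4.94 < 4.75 False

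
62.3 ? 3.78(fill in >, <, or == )>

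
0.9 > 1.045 False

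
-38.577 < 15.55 True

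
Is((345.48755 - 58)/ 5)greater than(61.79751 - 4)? No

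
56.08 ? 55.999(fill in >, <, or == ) >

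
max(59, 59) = 59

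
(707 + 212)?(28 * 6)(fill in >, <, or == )>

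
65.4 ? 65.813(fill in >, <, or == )<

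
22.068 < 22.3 True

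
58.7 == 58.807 False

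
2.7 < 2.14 False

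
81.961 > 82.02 False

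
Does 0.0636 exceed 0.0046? Yes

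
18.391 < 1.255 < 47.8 False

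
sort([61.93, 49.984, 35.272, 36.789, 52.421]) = [35.272, 36.789, 49.984, 52.421, 61.93]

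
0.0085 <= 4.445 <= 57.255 True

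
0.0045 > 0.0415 False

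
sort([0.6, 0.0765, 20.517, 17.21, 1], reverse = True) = [20.517, 17.21, 1, 0.6, 0.0765]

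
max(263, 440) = 440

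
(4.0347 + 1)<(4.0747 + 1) True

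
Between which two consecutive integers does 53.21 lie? 53 and 54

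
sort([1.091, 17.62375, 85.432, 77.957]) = [1.091, 17.62375, 77.957, 85.432]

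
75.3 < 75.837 True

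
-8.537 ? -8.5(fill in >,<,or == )<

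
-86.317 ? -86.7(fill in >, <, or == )>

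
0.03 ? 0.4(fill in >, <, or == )<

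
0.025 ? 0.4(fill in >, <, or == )<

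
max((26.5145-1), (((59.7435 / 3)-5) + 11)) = 25.9145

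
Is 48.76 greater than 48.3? Yes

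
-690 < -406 True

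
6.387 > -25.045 True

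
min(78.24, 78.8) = 78.24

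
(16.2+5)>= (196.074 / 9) False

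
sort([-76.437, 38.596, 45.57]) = [-76.437, 38.596, 45.57]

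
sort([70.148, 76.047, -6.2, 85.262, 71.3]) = [-6.2, 70.148, 71.3, 76.047, 85.262]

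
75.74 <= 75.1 False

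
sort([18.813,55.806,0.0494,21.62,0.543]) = [0.0494,0.543,18.813,21.62,55.806]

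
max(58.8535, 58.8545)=58.8545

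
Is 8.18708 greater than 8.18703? Yes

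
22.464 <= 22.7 True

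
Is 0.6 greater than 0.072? Yes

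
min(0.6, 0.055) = 0.055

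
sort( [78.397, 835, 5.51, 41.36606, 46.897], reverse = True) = [835, 78.397, 46.897, 41.36606, 5.51]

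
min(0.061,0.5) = 0.061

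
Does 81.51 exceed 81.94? No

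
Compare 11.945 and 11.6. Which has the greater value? 11.945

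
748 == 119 False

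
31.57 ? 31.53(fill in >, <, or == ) >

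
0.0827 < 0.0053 False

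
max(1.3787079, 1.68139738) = 1.68139738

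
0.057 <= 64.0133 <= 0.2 False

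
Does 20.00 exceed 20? No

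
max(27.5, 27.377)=27.5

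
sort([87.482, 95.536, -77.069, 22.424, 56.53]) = [-77.069, 22.424, 56.53, 87.482, 95.536]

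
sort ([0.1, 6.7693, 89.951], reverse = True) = [89.951, 6.7693, 0.1]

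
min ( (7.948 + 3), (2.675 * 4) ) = 10.7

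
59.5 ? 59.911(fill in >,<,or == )<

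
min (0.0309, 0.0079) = 0.0079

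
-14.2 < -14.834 False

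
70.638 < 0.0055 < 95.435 False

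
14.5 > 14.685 False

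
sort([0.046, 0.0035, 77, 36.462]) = [0.0035, 0.046, 36.462, 77]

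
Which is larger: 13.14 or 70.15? 70.15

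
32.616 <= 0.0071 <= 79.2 False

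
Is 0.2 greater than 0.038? Yes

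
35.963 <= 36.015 True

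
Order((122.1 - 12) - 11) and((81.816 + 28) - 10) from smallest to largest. ((122.1 - 12) - 11), ((81.816 + 28) - 10)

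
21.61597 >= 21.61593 True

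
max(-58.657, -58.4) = -58.4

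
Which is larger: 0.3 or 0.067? 0.3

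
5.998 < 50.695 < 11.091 False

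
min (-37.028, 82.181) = -37.028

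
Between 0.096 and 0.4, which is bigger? 0.4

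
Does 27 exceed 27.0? No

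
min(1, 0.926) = 0.926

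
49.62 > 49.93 False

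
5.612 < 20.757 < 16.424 False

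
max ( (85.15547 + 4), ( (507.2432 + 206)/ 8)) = 89.15547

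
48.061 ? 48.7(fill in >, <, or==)<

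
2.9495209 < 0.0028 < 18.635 False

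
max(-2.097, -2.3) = -2.097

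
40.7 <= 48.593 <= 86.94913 True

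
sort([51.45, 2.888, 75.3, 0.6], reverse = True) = [75.3, 51.45, 2.888, 0.6]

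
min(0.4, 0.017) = 0.017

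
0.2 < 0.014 False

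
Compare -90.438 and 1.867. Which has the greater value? 1.867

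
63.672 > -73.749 True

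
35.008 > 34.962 True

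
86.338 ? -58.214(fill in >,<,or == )>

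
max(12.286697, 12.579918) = 12.579918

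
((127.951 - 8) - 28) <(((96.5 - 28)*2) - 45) True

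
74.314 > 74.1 True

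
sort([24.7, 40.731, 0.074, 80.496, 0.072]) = [0.072, 0.074, 24.7, 40.731, 80.496]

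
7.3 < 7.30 False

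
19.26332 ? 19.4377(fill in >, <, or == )<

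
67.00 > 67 False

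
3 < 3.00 False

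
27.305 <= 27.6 True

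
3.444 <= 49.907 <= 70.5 True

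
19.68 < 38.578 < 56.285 True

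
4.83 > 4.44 True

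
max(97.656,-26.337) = 97.656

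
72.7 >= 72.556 True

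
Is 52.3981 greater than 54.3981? No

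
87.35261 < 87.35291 True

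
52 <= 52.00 True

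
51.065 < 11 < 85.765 False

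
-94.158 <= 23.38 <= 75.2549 True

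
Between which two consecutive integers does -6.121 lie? -7 and -6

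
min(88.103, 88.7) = 88.103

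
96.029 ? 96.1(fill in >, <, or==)<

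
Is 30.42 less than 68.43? Yes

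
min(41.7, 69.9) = 41.7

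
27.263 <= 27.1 False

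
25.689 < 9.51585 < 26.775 False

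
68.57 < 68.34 False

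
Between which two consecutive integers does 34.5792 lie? 34 and 35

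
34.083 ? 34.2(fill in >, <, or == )<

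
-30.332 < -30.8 False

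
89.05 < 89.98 True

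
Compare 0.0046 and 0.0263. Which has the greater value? 0.0263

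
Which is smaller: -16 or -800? -800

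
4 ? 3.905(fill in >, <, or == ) >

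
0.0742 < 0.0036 False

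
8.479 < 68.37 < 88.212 True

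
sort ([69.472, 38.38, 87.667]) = [38.38, 69.472, 87.667]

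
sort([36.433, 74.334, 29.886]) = [29.886, 36.433, 74.334]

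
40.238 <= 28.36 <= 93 False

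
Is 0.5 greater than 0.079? Yes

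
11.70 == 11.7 True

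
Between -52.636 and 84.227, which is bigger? 84.227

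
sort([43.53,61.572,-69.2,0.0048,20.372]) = [-69.2,0.0048,20.372,43.53,61.572]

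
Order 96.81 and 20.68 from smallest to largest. 20.68, 96.81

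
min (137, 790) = 137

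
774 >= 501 True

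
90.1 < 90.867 True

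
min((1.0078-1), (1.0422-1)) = 0.0078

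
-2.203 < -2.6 False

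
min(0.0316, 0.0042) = 0.0042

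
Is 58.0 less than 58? No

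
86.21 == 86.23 False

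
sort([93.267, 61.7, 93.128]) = [61.7, 93.128, 93.267]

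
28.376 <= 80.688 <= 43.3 False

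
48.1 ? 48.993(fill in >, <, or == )<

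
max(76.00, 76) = 76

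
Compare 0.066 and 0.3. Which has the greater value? 0.3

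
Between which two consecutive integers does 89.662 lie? 89 and 90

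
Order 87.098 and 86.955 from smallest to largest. 86.955, 87.098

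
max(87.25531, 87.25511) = 87.25531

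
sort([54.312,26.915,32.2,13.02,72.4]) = [13.02,26.915,32.2,54.312,72.4]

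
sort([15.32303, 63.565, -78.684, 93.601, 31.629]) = [-78.684, 15.32303, 31.629, 63.565, 93.601]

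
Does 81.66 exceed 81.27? Yes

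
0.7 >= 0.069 True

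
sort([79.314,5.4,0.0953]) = [0.0953,5.4,79.314]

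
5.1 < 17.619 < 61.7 True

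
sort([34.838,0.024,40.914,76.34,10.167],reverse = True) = [76.34,40.914,34.838,10.167,0.024]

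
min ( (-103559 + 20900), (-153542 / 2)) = -82659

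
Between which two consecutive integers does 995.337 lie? 995 and 996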